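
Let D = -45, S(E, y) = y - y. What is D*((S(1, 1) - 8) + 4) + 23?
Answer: 203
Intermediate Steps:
S(E, y) = 0
D*((S(1, 1) - 8) + 4) + 23 = -45*((0 - 8) + 4) + 23 = -45*(-8 + 4) + 23 = -45*(-4) + 23 = 180 + 23 = 203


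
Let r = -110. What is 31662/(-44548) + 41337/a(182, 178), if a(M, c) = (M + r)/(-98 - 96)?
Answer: -4961799039/44548 ≈ -1.1138e+5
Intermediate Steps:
a(M, c) = 55/97 - M/194 (a(M, c) = (M - 110)/(-98 - 96) = (-110 + M)/(-194) = (-110 + M)*(-1/194) = 55/97 - M/194)
31662/(-44548) + 41337/a(182, 178) = 31662/(-44548) + 41337/(55/97 - 1/194*182) = 31662*(-1/44548) + 41337/(55/97 - 91/97) = -15831/22274 + 41337/(-36/97) = -15831/22274 + 41337*(-97/36) = -15831/22274 - 445521/4 = -4961799039/44548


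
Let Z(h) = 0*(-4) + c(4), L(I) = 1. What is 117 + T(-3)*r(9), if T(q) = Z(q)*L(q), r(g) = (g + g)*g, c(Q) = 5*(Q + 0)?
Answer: 3357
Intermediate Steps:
c(Q) = 5*Q
Z(h) = 20 (Z(h) = 0*(-4) + 5*4 = 0 + 20 = 20)
r(g) = 2*g² (r(g) = (2*g)*g = 2*g²)
T(q) = 20 (T(q) = 20*1 = 20)
117 + T(-3)*r(9) = 117 + 20*(2*9²) = 117 + 20*(2*81) = 117 + 20*162 = 117 + 3240 = 3357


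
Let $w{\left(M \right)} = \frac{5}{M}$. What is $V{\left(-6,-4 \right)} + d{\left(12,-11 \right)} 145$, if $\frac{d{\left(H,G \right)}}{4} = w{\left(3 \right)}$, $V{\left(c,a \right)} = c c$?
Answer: $\frac{3008}{3} \approx 1002.7$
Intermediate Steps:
$V{\left(c,a \right)} = c^{2}$
$d{\left(H,G \right)} = \frac{20}{3}$ ($d{\left(H,G \right)} = 4 \cdot \frac{5}{3} = \frac{20}{3}$)
$V{\left(-6,-4 \right)} + d{\left(12,-11 \right)} 145 = \left(-6\right)^{2} + \frac{20}{3} \cdot 145 = 36 + \frac{2900}{3} = \frac{3008}{3}$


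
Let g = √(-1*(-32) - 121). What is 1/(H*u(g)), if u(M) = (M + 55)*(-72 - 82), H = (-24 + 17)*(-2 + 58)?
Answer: 5/17089632 - I*√89/187985952 ≈ 2.9257e-7 - 5.0184e-8*I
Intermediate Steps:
g = I*√89 (g = √(32 - 121) = √(-89) = I*√89 ≈ 9.434*I)
H = -392 (H = -7*56 = -392)
u(M) = -8470 - 154*M (u(M) = (55 + M)*(-154) = -8470 - 154*M)
1/(H*u(g)) = 1/(-392*(-8470 - 154*I*√89)) = 1/(3320240 + 60368*I*√89)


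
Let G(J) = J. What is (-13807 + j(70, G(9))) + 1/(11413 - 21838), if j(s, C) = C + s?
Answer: -143114401/10425 ≈ -13728.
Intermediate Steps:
(-13807 + j(70, G(9))) + 1/(11413 - 21838) = (-13807 + (9 + 70)) + 1/(11413 - 21838) = (-13807 + 79) + 1/(-10425) = -13728 - 1/10425 = -143114401/10425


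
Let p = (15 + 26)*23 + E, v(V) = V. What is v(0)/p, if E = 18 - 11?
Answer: 0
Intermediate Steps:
E = 7
p = 950 (p = (15 + 26)*23 + 7 = 41*23 + 7 = 943 + 7 = 950)
v(0)/p = 0/950 = 0*(1/950) = 0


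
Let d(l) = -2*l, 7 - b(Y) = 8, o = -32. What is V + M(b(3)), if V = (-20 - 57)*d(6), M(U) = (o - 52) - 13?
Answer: 827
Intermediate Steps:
b(Y) = -1 (b(Y) = 7 - 1*8 = 7 - 8 = -1)
M(U) = -97 (M(U) = (-32 - 52) - 13 = -84 - 13 = -97)
V = 924 (V = (-20 - 57)*(-2*6) = -77*(-12) = 924)
V + M(b(3)) = 924 - 97 = 827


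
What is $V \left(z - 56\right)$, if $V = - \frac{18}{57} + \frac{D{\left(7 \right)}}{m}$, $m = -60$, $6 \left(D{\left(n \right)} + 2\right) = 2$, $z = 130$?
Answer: $- \frac{7289}{342} \approx -21.313$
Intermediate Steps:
$D{\left(n \right)} = - \frac{5}{3}$ ($D{\left(n \right)} = -2 + \frac{1}{6} \cdot 2 = -2 + \frac{1}{3} = - \frac{5}{3}$)
$V = - \frac{197}{684}$ ($V = - \frac{18}{57} - \frac{5}{3 \left(-60\right)} = \left(-18\right) \frac{1}{57} - - \frac{1}{36} = - \frac{6}{19} + \frac{1}{36} = - \frac{197}{684} \approx -0.28801$)
$V \left(z - 56\right) = - \frac{197 \left(130 - 56\right)}{684} = \left(- \frac{197}{684}\right) 74 = - \frac{7289}{342}$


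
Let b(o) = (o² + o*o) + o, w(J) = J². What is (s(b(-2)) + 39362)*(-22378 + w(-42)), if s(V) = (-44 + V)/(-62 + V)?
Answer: -11359911585/14 ≈ -8.1142e+8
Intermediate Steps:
b(o) = o + 2*o² (b(o) = (o² + o²) + o = 2*o² + o = o + 2*o²)
s(V) = (-44 + V)/(-62 + V)
(s(b(-2)) + 39362)*(-22378 + w(-42)) = ((-44 - 2*(1 + 2*(-2)))/(-62 - 2*(1 + 2*(-2))) + 39362)*(-22378 + (-42)²) = ((-44 - 2*(1 - 4))/(-62 - 2*(1 - 4)) + 39362)*(-22378 + 1764) = ((-44 - 2*(-3))/(-62 - 2*(-3)) + 39362)*(-20614) = ((-44 + 6)/(-62 + 6) + 39362)*(-20614) = (-38/(-56) + 39362)*(-20614) = (-1/56*(-38) + 39362)*(-20614) = (19/28 + 39362)*(-20614) = (1102155/28)*(-20614) = -11359911585/14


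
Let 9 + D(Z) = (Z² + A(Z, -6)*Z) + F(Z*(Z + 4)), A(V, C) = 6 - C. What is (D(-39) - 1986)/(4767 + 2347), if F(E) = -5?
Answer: -947/7114 ≈ -0.13312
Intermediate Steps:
D(Z) = -14 + Z² + 12*Z (D(Z) = -9 + ((Z² + (6 - 1*(-6))*Z) - 5) = -9 + ((Z² + (6 + 6)*Z) - 5) = -9 + ((Z² + 12*Z) - 5) = -9 + (-5 + Z² + 12*Z) = -14 + Z² + 12*Z)
(D(-39) - 1986)/(4767 + 2347) = ((-14 + (-39)² + 12*(-39)) - 1986)/(4767 + 2347) = ((-14 + 1521 - 468) - 1986)/7114 = (1039 - 1986)*(1/7114) = -947*1/7114 = -947/7114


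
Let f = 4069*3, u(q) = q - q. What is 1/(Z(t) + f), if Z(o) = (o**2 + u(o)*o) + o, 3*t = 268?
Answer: 9/182491 ≈ 4.9317e-5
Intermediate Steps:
u(q) = 0
f = 12207
t = 268/3 (t = (1/3)*268 = 268/3 ≈ 89.333)
Z(o) = o + o**2 (Z(o) = (o**2 + 0*o) + o = (o**2 + 0) + o = o**2 + o = o + o**2)
1/(Z(t) + f) = 1/(268*(1 + 268/3)/3 + 12207) = 1/((268/3)*(271/3) + 12207) = 1/(72628/9 + 12207) = 1/(182491/9) = 9/182491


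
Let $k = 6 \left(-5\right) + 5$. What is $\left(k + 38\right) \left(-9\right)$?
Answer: $-117$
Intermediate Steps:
$k = -25$ ($k = -30 + 5 = -25$)
$\left(k + 38\right) \left(-9\right) = \left(-25 + 38\right) \left(-9\right) = 13 \left(-9\right) = -117$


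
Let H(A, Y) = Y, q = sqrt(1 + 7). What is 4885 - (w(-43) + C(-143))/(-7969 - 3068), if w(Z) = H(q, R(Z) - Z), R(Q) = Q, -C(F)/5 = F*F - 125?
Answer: 53814125/11037 ≈ 4875.8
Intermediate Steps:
C(F) = 625 - 5*F**2 (C(F) = -5*(F*F - 125) = -5*(F**2 - 125) = -5*(-125 + F**2) = 625 - 5*F**2)
q = 2*sqrt(2) (q = sqrt(8) = 2*sqrt(2) ≈ 2.8284)
w(Z) = 0 (w(Z) = Z - Z = 0)
4885 - (w(-43) + C(-143))/(-7969 - 3068) = 4885 - (0 + (625 - 5*(-143)**2))/(-7969 - 3068) = 4885 - (0 + (625 - 5*20449))/(-11037) = 4885 - (0 + (625 - 102245))*(-1)/11037 = 4885 - (0 - 101620)*(-1)/11037 = 4885 - (-101620)*(-1)/11037 = 4885 - 1*101620/11037 = 4885 - 101620/11037 = 53814125/11037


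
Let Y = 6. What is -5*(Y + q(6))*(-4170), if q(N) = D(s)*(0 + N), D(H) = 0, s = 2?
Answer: 125100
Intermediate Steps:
q(N) = 0 (q(N) = 0*(0 + N) = 0*N = 0)
-5*(Y + q(6))*(-4170) = -5*(6 + 0)*(-4170) = -5*6*(-4170) = -30*(-4170) = -1*(-125100) = 125100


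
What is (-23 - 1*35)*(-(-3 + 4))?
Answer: 58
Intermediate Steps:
(-23 - 1*35)*(-(-3 + 4)) = (-23 - 35)*(-1*1) = -58*(-1) = 58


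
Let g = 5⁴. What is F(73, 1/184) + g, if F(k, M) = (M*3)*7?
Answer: 115021/184 ≈ 625.11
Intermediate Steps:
F(k, M) = 21*M (F(k, M) = (3*M)*7 = 21*M)
g = 625
F(73, 1/184) + g = 21/184 + 625 = 115021/184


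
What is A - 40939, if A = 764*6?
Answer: -36355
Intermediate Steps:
A = 4584
A - 40939 = 4584 - 40939 = -36355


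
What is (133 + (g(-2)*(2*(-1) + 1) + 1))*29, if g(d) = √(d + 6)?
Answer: 3828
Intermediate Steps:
g(d) = √(6 + d)
(133 + (g(-2)*(2*(-1) + 1) + 1))*29 = (133 + (√(6 - 2)*(2*(-1) + 1) + 1))*29 = (133 + (√4*(-2 + 1) + 1))*29 = (133 + (2*(-1) + 1))*29 = (133 + (-2 + 1))*29 = (133 - 1)*29 = 132*29 = 3828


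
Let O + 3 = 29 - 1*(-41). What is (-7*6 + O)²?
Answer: 625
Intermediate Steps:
O = 67 (O = -3 + (29 - 1*(-41)) = -3 + (29 + 41) = -3 + 70 = 67)
(-7*6 + O)² = (-7*6 + 67)² = (-42 + 67)² = 25² = 625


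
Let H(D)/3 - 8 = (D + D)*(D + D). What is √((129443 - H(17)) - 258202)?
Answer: 7*I*√2699 ≈ 363.66*I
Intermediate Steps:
H(D) = 24 + 12*D² (H(D) = 24 + 3*((D + D)*(D + D)) = 24 + 3*((2*D)*(2*D)) = 24 + 3*(4*D²) = 24 + 12*D²)
√((129443 - H(17)) - 258202) = √((129443 - (24 + 12*17²)) - 258202) = √((129443 - (24 + 12*289)) - 258202) = √((129443 - (24 + 3468)) - 258202) = √((129443 - 1*3492) - 258202) = √((129443 - 3492) - 258202) = √(125951 - 258202) = √(-132251) = 7*I*√2699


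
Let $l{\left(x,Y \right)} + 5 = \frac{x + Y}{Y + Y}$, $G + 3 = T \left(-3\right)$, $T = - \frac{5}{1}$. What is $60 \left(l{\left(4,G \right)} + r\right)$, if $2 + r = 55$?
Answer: $2920$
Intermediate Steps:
$r = 53$ ($r = -2 + 55 = 53$)
$T = -5$ ($T = \left(-5\right) 1 = -5$)
$G = 12$ ($G = -3 - -15 = -3 + 15 = 12$)
$l{\left(x,Y \right)} = -5 + \frac{Y + x}{2 Y}$ ($l{\left(x,Y \right)} = -5 + \frac{x + Y}{Y + Y} = -5 + \frac{Y + x}{2 Y}$)
$60 \left(l{\left(4,G \right)} + r\right) = 60 \left(\frac{4 - 108}{2 \cdot 12} + 53\right) = 60 \left(\frac{1}{2} \cdot \frac{1}{12} \left(4 - 108\right) + 53\right) = 60 \left(\frac{1}{2} \cdot \frac{1}{12} \left(-104\right) + 53\right) = 60 \left(- \frac{13}{3} + 53\right) = 60 \cdot \frac{146}{3} = 2920$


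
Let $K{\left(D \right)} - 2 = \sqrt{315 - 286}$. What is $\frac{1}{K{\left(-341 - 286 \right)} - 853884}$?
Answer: $- \frac{853882}{729114469895} - \frac{\sqrt{29}}{729114469895} \approx -1.1711 \cdot 10^{-6}$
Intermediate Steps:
$K{\left(D \right)} = 2 + \sqrt{29}$ ($K{\left(D \right)} = 2 + \sqrt{315 - 286} = 2 + \sqrt{29}$)
$\frac{1}{K{\left(-341 - 286 \right)} - 853884} = \frac{1}{\left(2 + \sqrt{29}\right) - 853884} = \frac{1}{-853882 + \sqrt{29}}$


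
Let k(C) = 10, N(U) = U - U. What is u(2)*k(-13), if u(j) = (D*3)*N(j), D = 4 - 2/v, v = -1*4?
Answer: 0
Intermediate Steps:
N(U) = 0
v = -4
D = 9/2 (D = 4 - 2/(-4) = 4 - 2*(-1/4) = 4 + 1/2 = 9/2 ≈ 4.5000)
u(j) = 0 (u(j) = ((9/2)*3)*0 = (27/2)*0 = 0)
u(2)*k(-13) = 0*10 = 0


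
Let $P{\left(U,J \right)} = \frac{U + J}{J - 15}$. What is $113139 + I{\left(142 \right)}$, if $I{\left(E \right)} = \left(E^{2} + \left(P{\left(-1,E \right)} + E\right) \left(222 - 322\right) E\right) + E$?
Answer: $- \frac{241137485}{127} \approx -1.8987 \cdot 10^{6}$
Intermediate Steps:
$P{\left(U,J \right)} = \frac{J + U}{-15 + J}$
$I{\left(E \right)} = E + E^{2} + E \left(- 100 E - \frac{100 \left(-1 + E\right)}{-15 + E}\right)$ ($I{\left(E \right)} = \left(E^{2} + \left(\frac{E - 1}{-15 + E} + E\right) \left(222 - 322\right) E\right) + E = \left(E^{2} + \left(\frac{-1 + E}{-15 + E} + E\right) \left(-100\right) E\right) + E = \left(E^{2} + \left(E + \frac{-1 + E}{-15 + E}\right) \left(-100\right) E\right) + E = \left(E^{2} + \left(- 100 E - \frac{100 \left(-1 + E\right)}{-15 + E}\right) E\right) + E = \left(E^{2} + E \left(- 100 E - \frac{100 \left(-1 + E\right)}{-15 + E}\right)\right) + E = E + E^{2} + E \left(- 100 E - \frac{100 \left(-1 + E\right)}{-15 + E}\right)$)
$113139 + I{\left(142 \right)} = 113139 + \frac{142 \left(85 - 99 \cdot 142^{2} + 1386 \cdot 142\right)}{-15 + 142} = 113139 + \frac{142 \left(85 - 1996236 + 196812\right)}{127} = 113139 + 142 \cdot \frac{1}{127} \left(85 - 1996236 + 196812\right) = 113139 + 142 \cdot \frac{1}{127} \left(-1799339\right) = 113139 - \frac{255506138}{127} = - \frac{241137485}{127}$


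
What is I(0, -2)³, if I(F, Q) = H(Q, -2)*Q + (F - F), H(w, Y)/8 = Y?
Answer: 32768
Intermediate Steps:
H(w, Y) = 8*Y
I(F, Q) = -16*Q (I(F, Q) = (8*(-2))*Q + (F - F) = -16*Q + 0 = -16*Q)
I(0, -2)³ = (-16*(-2))³ = 32³ = 32768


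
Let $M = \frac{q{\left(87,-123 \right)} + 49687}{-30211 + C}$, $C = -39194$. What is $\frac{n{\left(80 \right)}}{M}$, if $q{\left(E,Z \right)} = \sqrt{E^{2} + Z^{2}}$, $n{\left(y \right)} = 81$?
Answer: $- \frac{279330625035}{2468775271} + \frac{16865415 \sqrt{2522}}{2468775271} \approx -112.8$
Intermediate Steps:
$M = - \frac{49687}{69405} - \frac{\sqrt{2522}}{23135}$ ($M = \frac{\sqrt{87^{2} + \left(-123\right)^{2}} + 49687}{-30211 - 39194} = \frac{\sqrt{7569 + 15129} + 49687}{-69405} = \left(\sqrt{22698} + 49687\right) \left(- \frac{1}{69405}\right) = \left(3 \sqrt{2522} + 49687\right) \left(- \frac{1}{69405}\right) = \left(49687 + 3 \sqrt{2522}\right) \left(- \frac{1}{69405}\right) = - \frac{49687}{69405} - \frac{\sqrt{2522}}{23135} \approx -0.71807$)
$\frac{n{\left(80 \right)}}{M} = \frac{81}{- \frac{49687}{69405} - \frac{\sqrt{2522}}{23135}}$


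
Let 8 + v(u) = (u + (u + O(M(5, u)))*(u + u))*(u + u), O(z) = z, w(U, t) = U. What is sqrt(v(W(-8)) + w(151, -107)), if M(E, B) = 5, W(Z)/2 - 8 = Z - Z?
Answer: sqrt(22159) ≈ 148.86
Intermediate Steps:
W(Z) = 16 (W(Z) = 16 + 2*(Z - Z) = 16 + 2*0 = 16 + 0 = 16)
v(u) = -8 + 2*u*(u + 2*u*(5 + u)) (v(u) = -8 + (u + (u + 5)*(u + u))*(u + u) = -8 + (u + (5 + u)*(2*u))*(2*u) = -8 + (u + 2*u*(5 + u))*(2*u) = -8 + 2*u*(u + 2*u*(5 + u)))
sqrt(v(W(-8)) + w(151, -107)) = sqrt((-8 + 4*16**3 + 22*16**2) + 151) = sqrt((-8 + 4*4096 + 22*256) + 151) = sqrt((-8 + 16384 + 5632) + 151) = sqrt(22008 + 151) = sqrt(22159)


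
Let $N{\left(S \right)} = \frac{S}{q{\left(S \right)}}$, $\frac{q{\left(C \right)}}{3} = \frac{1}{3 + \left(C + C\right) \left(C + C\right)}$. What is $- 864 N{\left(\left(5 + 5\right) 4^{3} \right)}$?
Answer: $-301990440960$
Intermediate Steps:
$q{\left(C \right)} = \frac{3}{3 + 4 C^{2}}$ ($q{\left(C \right)} = \frac{3}{3 + \left(C + C\right) \left(C + C\right)} = \frac{3}{3 + 2 C 2 C} = \frac{3}{3 + 4 C^{2}}$)
$N{\left(S \right)} = S \left(1 + \frac{4 S^{2}}{3}\right)$ ($N{\left(S \right)} = \frac{S}{3 \frac{1}{3 + 4 S^{2}}} = S \left(1 + \frac{4 S^{2}}{3}\right)$)
$- 864 N{\left(\left(5 + 5\right) 4^{3} \right)} = - 864 \left(\left(5 + 5\right) 4^{3} + \frac{4 \left(\left(5 + 5\right) 4^{3}\right)^{3}}{3}\right) = - 864 \left(10 \cdot 64 + \frac{4 \left(10 \cdot 64\right)^{3}}{3}\right) = - 864 \left(640 + \frac{4 \cdot 640^{3}}{3}\right) = - 864 \left(640 + \frac{4}{3} \cdot 262144000\right) = - 864 \left(640 + \frac{1048576000}{3}\right) = \left(-864\right) \frac{1048577920}{3} = -301990440960$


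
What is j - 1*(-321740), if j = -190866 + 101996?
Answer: 232870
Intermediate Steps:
j = -88870
j - 1*(-321740) = -88870 - 1*(-321740) = -88870 + 321740 = 232870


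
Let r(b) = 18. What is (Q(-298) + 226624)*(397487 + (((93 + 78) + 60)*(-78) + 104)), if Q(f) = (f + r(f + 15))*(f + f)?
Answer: 149363493792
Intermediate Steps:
Q(f) = 2*f*(18 + f) (Q(f) = (f + 18)*(f + f) = (18 + f)*(2*f) = 2*f*(18 + f))
(Q(-298) + 226624)*(397487 + (((93 + 78) + 60)*(-78) + 104)) = (2*(-298)*(18 - 298) + 226624)*(397487 + (((93 + 78) + 60)*(-78) + 104)) = (2*(-298)*(-280) + 226624)*(397487 + ((171 + 60)*(-78) + 104)) = (166880 + 226624)*(397487 + (231*(-78) + 104)) = 393504*(397487 + (-18018 + 104)) = 393504*(397487 - 17914) = 393504*379573 = 149363493792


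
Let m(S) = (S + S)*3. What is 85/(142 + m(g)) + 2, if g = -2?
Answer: 69/26 ≈ 2.6538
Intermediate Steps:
m(S) = 6*S (m(S) = (2*S)*3 = 6*S)
85/(142 + m(g)) + 2 = 85/(142 + 6*(-2)) + 2 = 85/(142 - 12) + 2 = 85/130 + 2 = 85*(1/130) + 2 = 17/26 + 2 = 69/26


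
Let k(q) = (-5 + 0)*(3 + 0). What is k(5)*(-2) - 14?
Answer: 16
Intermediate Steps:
k(q) = -15 (k(q) = -5*3 = -15)
k(5)*(-2) - 14 = -15*(-2) - 14 = 30 - 14 = 16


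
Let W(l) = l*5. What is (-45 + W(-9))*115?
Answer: -10350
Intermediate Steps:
W(l) = 5*l
(-45 + W(-9))*115 = (-45 + 5*(-9))*115 = (-45 - 45)*115 = -90*115 = -10350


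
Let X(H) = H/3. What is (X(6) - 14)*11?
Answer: -132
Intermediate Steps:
X(H) = H/3 (X(H) = H*(1/3) = H/3)
(X(6) - 14)*11 = ((1/3)*6 - 14)*11 = (2 - 14)*11 = -12*11 = -132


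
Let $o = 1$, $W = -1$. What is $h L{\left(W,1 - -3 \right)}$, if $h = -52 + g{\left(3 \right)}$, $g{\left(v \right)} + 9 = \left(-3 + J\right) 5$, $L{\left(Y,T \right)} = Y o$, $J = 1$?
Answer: $71$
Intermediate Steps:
$L{\left(Y,T \right)} = Y$ ($L{\left(Y,T \right)} = Y 1 = Y$)
$g{\left(v \right)} = -19$ ($g{\left(v \right)} = -9 + \left(-3 + 1\right) 5 = -9 - 10 = -19$)
$h = -71$ ($h = -52 - 19 = -71$)
$h L{\left(W,1 - -3 \right)} = \left(-71\right) \left(-1\right) = 71$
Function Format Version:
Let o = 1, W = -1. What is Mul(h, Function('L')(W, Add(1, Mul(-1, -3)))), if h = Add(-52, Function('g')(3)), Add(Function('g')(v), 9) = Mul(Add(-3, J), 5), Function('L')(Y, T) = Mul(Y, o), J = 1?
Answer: 71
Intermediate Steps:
Function('L')(Y, T) = Y (Function('L')(Y, T) = Mul(Y, 1) = Y)
Function('g')(v) = -19 (Function('g')(v) = Add(-9, Mul(Add(-3, 1), 5)) = Add(-9, Mul(-2, 5)) = Add(-9, -10) = -19)
h = -71 (h = Add(-52, -19) = -71)
Mul(h, Function('L')(W, Add(1, Mul(-1, -3)))) = Mul(-71, -1) = 71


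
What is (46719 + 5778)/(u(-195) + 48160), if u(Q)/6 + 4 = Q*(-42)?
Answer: 52497/97276 ≈ 0.53967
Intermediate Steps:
u(Q) = -24 - 252*Q (u(Q) = -24 + 6*(Q*(-42)) = -24 + 6*(-42*Q) = -24 - 252*Q)
(46719 + 5778)/(u(-195) + 48160) = (46719 + 5778)/((-24 - 252*(-195)) + 48160) = 52497/((-24 + 49140) + 48160) = 52497/(49116 + 48160) = 52497/97276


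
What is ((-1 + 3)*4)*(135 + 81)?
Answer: 1728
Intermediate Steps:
((-1 + 3)*4)*(135 + 81) = (2*4)*216 = 8*216 = 1728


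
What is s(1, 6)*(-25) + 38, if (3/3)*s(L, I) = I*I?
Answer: -862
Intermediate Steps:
s(L, I) = I² (s(L, I) = I*I = I²)
s(1, 6)*(-25) + 38 = 6²*(-25) + 38 = 36*(-25) + 38 = -900 + 38 = -862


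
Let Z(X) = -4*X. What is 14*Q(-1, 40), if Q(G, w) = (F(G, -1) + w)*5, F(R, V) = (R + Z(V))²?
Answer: 3430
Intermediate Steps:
F(R, V) = (R - 4*V)²
Q(G, w) = 5*w + 5*(4 + G)² (Q(G, w) = ((G - 4*(-1))² + w)*5 = ((G + 4)² + w)*5 = ((4 + G)² + w)*5 = (w + (4 + G)²)*5 = 5*w + 5*(4 + G)²)
14*Q(-1, 40) = 14*(5*40 + 5*(4 - 1)²) = 14*(200 + 5*3²) = 14*(200 + 5*9) = 14*(200 + 45) = 14*245 = 3430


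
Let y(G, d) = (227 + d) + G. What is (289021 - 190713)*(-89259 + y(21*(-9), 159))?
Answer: -8755507096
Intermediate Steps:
y(G, d) = 227 + G + d
(289021 - 190713)*(-89259 + y(21*(-9), 159)) = (289021 - 190713)*(-89259 + (227 + 21*(-9) + 159)) = 98308*(-89259 + (227 - 189 + 159)) = 98308*(-89259 + 197) = 98308*(-89062) = -8755507096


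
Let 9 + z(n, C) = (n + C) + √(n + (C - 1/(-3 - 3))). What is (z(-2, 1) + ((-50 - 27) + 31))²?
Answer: (336 - I*√30)²/36 ≈ 3135.2 - 102.24*I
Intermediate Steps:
z(n, C) = -9 + C + n + √(⅙ + C + n) (z(n, C) = -9 + ((n + C) + √(n + (C - 1/(-3 - 3)))) = -9 + ((C + n) + √(n + (C - 1/(-6)))) = -9 + ((C + n) + √(n + (C - 1*(-⅙)))) = -9 + ((C + n) + √(n + (C + ⅙))) = -9 + ((C + n) + √(n + (⅙ + C))) = -9 + ((C + n) + √(⅙ + C + n)) = -9 + (C + n + √(⅙ + C + n)) = -9 + C + n + √(⅙ + C + n))
(z(-2, 1) + ((-50 - 27) + 31))² = ((-9 + 1 - 2 + √(6 + 36*1 + 36*(-2))/6) + ((-50 - 27) + 31))² = ((-9 + 1 - 2 + √(6 + 36 - 72)/6) + (-77 + 31))² = ((-9 + 1 - 2 + √(-30)/6) - 46)² = ((-9 + 1 - 2 + (I*√30)/6) - 46)² = ((-9 + 1 - 2 + I*√30/6) - 46)² = ((-10 + I*√30/6) - 46)² = (-56 + I*√30/6)²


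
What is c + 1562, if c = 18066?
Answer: 19628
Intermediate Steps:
c + 1562 = 18066 + 1562 = 19628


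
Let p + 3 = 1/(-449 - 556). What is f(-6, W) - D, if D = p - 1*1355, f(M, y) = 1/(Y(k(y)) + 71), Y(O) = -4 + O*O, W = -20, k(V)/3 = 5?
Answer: 398519977/293460 ≈ 1358.0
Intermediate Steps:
k(V) = 15 (k(V) = 3*5 = 15)
p = -3016/1005 (p = -3 + 1/(-449 - 556) = -3 + 1/(-1005) = -3 - 1/1005 = -3016/1005 ≈ -3.0010)
Y(O) = -4 + O**2
f(M, y) = 1/292 (f(M, y) = 1/((-4 + 15**2) + 71) = 1/((-4 + 225) + 71) = 1/(221 + 71) = 1/292)
D = -1364791/1005 (D = -3016/1005 - 1*1355 = -3016/1005 - 1355 = -1364791/1005 ≈ -1358.0)
f(-6, W) - D = 1/292 - 1*(-1364791/1005) = 1/292 + 1364791/1005 = 398519977/293460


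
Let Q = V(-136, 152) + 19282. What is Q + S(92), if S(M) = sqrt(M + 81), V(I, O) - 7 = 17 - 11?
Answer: 19295 + sqrt(173) ≈ 19308.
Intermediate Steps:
V(I, O) = 13 (V(I, O) = 7 + (17 - 11) = 7 + 6 = 13)
S(M) = sqrt(81 + M)
Q = 19295 (Q = 13 + 19282 = 19295)
Q + S(92) = 19295 + sqrt(81 + 92) = 19295 + sqrt(173)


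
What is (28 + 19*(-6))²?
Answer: 7396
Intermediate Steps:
(28 + 19*(-6))² = (28 - 114)² = (-86)² = 7396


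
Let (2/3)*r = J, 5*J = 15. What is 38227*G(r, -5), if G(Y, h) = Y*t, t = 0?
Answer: 0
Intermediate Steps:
J = 3 (J = (⅕)*15 = 3)
r = 9/2 (r = (3/2)*3 = 9/2 ≈ 4.5000)
G(Y, h) = 0 (G(Y, h) = Y*0 = 0)
38227*G(r, -5) = 38227*0 = 0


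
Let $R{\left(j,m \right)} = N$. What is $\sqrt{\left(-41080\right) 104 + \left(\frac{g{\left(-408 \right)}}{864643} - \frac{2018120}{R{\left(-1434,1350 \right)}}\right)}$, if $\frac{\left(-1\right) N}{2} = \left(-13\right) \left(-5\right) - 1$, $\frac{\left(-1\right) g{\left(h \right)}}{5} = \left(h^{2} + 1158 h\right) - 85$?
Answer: $\frac{i \sqrt{301276215387182855}}{266044} \approx 2063.1 i$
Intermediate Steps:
$g{\left(h \right)} = 425 - 5790 h - 5 h^{2}$ ($g{\left(h \right)} = - 5 \left(\left(h^{2} + 1158 h\right) - 85\right) = - 5 \left(-85 + h^{2} + 1158 h\right) = 425 - 5790 h - 5 h^{2}$)
$N = -128$ ($N = - 2 \left(\left(-13\right) \left(-5\right) - 1\right) = - 2 \left(65 - 1\right) = \left(-2\right) 64 = -128$)
$R{\left(j,m \right)} = -128$
$\sqrt{\left(-41080\right) 104 + \left(\frac{g{\left(-408 \right)}}{864643} - \frac{2018120}{R{\left(-1434,1350 \right)}}\right)} = \sqrt{\left(-41080\right) 104 + \left(\frac{425 - -2362320 - 5 \left(-408\right)^{2}}{864643} - \frac{2018120}{-128}\right)} = \sqrt{-4272320 + \left(\left(425 + 2362320 - 832320\right) \frac{1}{864643} - - \frac{252265}{16}\right)} = \sqrt{-4272320 + \left(\left(425 + 2362320 - 832320\right) \frac{1}{864643} + \frac{252265}{16}\right)} = \sqrt{-4272320 + \left(1530425 \cdot \frac{1}{864643} + \frac{252265}{16}\right)} = \sqrt{-4272320 + \left(\frac{117725}{66511} + \frac{252265}{16}\right)} = \sqrt{-4272320 + \frac{16780281015}{1064176}} = \sqrt{- \frac{4529720127305}{1064176}} = \frac{i \sqrt{301276215387182855}}{266044}$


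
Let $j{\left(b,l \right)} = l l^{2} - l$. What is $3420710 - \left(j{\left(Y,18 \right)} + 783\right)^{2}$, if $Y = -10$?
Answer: $-40099699$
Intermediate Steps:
$j{\left(b,l \right)} = l^{3} - l$
$3420710 - \left(j{\left(Y,18 \right)} + 783\right)^{2} = 3420710 - \left(\left(18^{3} - 18\right) + 783\right)^{2} = 3420710 - \left(\left(5832 - 18\right) + 783\right)^{2} = 3420710 - \left(5814 + 783\right)^{2} = 3420710 - 6597^{2} = 3420710 - 43520409 = -40099699$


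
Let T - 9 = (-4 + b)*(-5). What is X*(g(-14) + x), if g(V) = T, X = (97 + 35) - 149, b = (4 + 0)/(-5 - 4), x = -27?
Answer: -646/9 ≈ -71.778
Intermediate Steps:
b = -4/9 (b = 4/(-9) = 4*(-1/9) = -4/9 ≈ -0.44444)
X = -17 (X = 132 - 149 = -17)
T = 281/9 (T = 9 + (-4 - 4/9)*(-5) = 9 - 40/9*(-5) = 9 + 200/9 = 281/9 ≈ 31.222)
g(V) = 281/9
X*(g(-14) + x) = -17*(281/9 - 27) = -17*38/9 = -646/9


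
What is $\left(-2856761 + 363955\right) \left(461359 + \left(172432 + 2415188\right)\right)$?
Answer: $-7600513145074$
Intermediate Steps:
$\left(-2856761 + 363955\right) \left(461359 + \left(172432 + 2415188\right)\right) = - 2492806 \left(461359 + 2587620\right) = \left(-2492806\right) 3048979 = -7600513145074$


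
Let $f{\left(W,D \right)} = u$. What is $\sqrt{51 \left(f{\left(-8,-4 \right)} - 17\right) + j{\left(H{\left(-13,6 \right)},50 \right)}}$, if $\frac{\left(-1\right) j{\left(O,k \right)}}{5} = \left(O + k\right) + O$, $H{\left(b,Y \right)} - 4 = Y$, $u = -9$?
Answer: $2 i \sqrt{419} \approx 40.939 i$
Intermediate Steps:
$f{\left(W,D \right)} = -9$
$H{\left(b,Y \right)} = 4 + Y$
$j{\left(O,k \right)} = - 10 O - 5 k$ ($j{\left(O,k \right)} = - 5 \left(\left(O + k\right) + O\right) = - 5 \left(k + 2 O\right) = - 10 O - 5 k$)
$\sqrt{51 \left(f{\left(-8,-4 \right)} - 17\right) + j{\left(H{\left(-13,6 \right)},50 \right)}} = \sqrt{51 \left(-9 - 17\right) - \left(250 + 10 \left(4 + 6\right)\right)} = \sqrt{51 \left(-26\right) - 350} = \sqrt{-1326 - 350} = \sqrt{-1676} = 2 i \sqrt{419}$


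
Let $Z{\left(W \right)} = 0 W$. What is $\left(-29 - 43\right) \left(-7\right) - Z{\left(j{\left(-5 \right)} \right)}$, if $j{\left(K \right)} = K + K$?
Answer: $504$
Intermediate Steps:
$j{\left(K \right)} = 2 K$
$Z{\left(W \right)} = 0$
$\left(-29 - 43\right) \left(-7\right) - Z{\left(j{\left(-5 \right)} \right)} = \left(-29 - 43\right) \left(-7\right) - 0 = \left(-72\right) \left(-7\right) + 0 = 504 + 0 = 504$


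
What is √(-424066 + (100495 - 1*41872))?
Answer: I*√365443 ≈ 604.52*I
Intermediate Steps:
√(-424066 + (100495 - 1*41872)) = √(-424066 + (100495 - 41872)) = √(-424066 + 58623) = √(-365443) = I*√365443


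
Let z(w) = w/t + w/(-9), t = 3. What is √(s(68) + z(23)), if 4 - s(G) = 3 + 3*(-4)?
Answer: √163/3 ≈ 4.2557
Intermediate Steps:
z(w) = 2*w/9 (z(w) = w/3 + w/(-9) = w*(⅓) + w*(-⅑) = w/3 - w/9 = 2*w/9)
s(G) = 13 (s(G) = 4 - (3 + 3*(-4)) = 4 - (3 - 12) = 4 - 1*(-9) = 4 + 9 = 13)
√(s(68) + z(23)) = √(13 + (2/9)*23) = √(13 + 46/9) = √(163/9) = √163/3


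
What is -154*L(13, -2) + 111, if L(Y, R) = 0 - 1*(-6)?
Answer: -813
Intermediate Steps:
L(Y, R) = 6 (L(Y, R) = 0 + 6 = 6)
-154*L(13, -2) + 111 = -154*6 + 111 = -924 + 111 = -813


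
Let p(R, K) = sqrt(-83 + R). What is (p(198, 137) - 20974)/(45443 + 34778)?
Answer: -20974/80221 + sqrt(115)/80221 ≈ -0.26132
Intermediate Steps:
(p(198, 137) - 20974)/(45443 + 34778) = (sqrt(-83 + 198) - 20974)/(45443 + 34778) = (sqrt(115) - 20974)/80221 = (-20974 + sqrt(115))*(1/80221) = -20974/80221 + sqrt(115)/80221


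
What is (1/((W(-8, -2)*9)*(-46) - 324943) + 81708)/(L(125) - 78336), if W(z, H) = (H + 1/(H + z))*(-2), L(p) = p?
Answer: -133462582567/127750551299 ≈ -1.0447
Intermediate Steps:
W(z, H) = -2*H - 2/(H + z)
(1/((W(-8, -2)*9)*(-46) - 324943) + 81708)/(L(125) - 78336) = (1/(((2*(-1 - 1*(-2)² - 1*(-2)*(-8))/(-2 - 8))*9)*(-46) - 324943) + 81708)/(125 - 78336) = (1/(((2*(-1 - 1*4 - 16)/(-10))*9)*(-46) - 324943) + 81708)/(-78211) = (1/(((2*(-⅒)*(-1 - 4 - 16))*9)*(-46) - 324943) + 81708)*(-1/78211) = (1/(((2*(-⅒)*(-21))*9)*(-46) - 324943) + 81708)*(-1/78211) = (1/(((21/5)*9)*(-46) - 324943) + 81708)*(-1/78211) = (1/((189/5)*(-46) - 324943) + 81708)*(-1/78211) = (1/(-8694/5 - 324943) + 81708)*(-1/78211) = (1/(-1633409/5) + 81708)*(-1/78211) = (-5/1633409 + 81708)*(-1/78211) = (133462582567/1633409)*(-1/78211) = -133462582567/127750551299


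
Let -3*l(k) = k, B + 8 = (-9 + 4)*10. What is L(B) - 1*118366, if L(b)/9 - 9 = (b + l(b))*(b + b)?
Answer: -77917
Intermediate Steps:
B = -58 (B = -8 + (-9 + 4)*10 = -8 - 5*10 = -8 - 50 = -58)
l(k) = -k/3
L(b) = 81 + 12*b**2 (L(b) = 81 + 9*((b - b/3)*(b + b)) = 81 + 9*((2*b/3)*(2*b)) = 81 + 9*(4*b**2/3) = 81 + 12*b**2)
L(B) - 1*118366 = (81 + 12*(-58)**2) - 1*118366 = (81 + 12*3364) - 118366 = (81 + 40368) - 118366 = 40449 - 118366 = -77917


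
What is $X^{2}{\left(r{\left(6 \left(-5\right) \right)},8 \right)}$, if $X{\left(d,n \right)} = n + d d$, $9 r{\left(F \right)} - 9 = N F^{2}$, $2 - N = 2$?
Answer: $81$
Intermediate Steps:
$N = 0$ ($N = 2 - 2 = 0$)
$r{\left(F \right)} = 1$ ($r{\left(F \right)} = 1 + \frac{0 F^{2}}{9} = 1 + \frac{1}{9} \cdot 0 = 1 + 0 = 1$)
$X{\left(d,n \right)} = n + d^{2}$
$X^{2}{\left(r{\left(6 \left(-5\right) \right)},8 \right)} = \left(8 + 1^{2}\right)^{2} = \left(8 + 1\right)^{2} = 9^{2} = 81$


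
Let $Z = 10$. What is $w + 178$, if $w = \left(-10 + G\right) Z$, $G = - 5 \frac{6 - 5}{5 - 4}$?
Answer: $28$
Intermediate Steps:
$G = -5$ ($G = - 5 \cdot 1 \cdot 1^{-1} = - 5 \cdot 1 \cdot 1 = \left(-5\right) 1 = -5$)
$w = -150$ ($w = \left(-10 - 5\right) 10 = \left(-15\right) 10 = -150$)
$w + 178 = -150 + 178 = 28$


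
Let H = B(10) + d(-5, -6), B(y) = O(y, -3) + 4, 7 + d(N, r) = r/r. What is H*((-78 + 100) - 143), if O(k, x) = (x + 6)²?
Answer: -847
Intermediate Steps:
d(N, r) = -6 (d(N, r) = -7 + r/r = -7 + 1 = -6)
O(k, x) = (6 + x)²
B(y) = 13 (B(y) = (6 - 3)² + 4 = 3² + 4 = 9 + 4 = 13)
H = 7 (H = 13 - 6 = 7)
H*((-78 + 100) - 143) = 7*((-78 + 100) - 143) = 7*(22 - 143) = 7*(-121) = -847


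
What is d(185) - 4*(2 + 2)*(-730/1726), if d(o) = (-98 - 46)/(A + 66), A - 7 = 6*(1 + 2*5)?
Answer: 687488/119957 ≈ 5.7311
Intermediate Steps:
A = 73 (A = 7 + 6*(1 + 2*5) = 7 + 6*(1 + 10) = 7 + 6*11 = 7 + 66 = 73)
d(o) = -144/139 (d(o) = (-98 - 46)/(73 + 66) = -144/139)
d(185) - 4*(2 + 2)*(-730/1726) = -144/139 - 4*(2 + 2)*(-730/1726) = -144/139 - 4*4*(-730*1/1726) = -144/139 - 16*(-365)/863 = -144/139 - 1*(-5840/863) = -144/139 + 5840/863 = 687488/119957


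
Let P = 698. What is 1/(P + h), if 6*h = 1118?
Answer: 3/2653 ≈ 0.0011308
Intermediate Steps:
h = 559/3 (h = (⅙)*1118 = 559/3 ≈ 186.33)
1/(P + h) = 1/(698 + 559/3) = 1/(2653/3) = 3/2653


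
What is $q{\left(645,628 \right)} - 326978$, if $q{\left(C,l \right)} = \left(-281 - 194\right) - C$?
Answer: $-328098$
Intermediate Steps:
$q{\left(C,l \right)} = -475 - C$ ($q{\left(C,l \right)} = \left(-281 - 194\right) - C = -475 - C$)
$q{\left(645,628 \right)} - 326978 = \left(-475 - 645\right) - 326978 = -1120 - 326978 = -328098$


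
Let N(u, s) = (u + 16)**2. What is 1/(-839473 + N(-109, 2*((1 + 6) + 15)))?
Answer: -1/830824 ≈ -1.2036e-6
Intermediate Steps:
N(u, s) = (16 + u)**2
1/(-839473 + N(-109, 2*((1 + 6) + 15))) = 1/(-839473 + (16 - 109)**2) = 1/(-839473 + (-93)**2) = 1/(-839473 + 8649) = 1/(-830824) = -1/830824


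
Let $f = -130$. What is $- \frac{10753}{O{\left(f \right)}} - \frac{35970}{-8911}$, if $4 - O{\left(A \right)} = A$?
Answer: $- \frac{1358209}{17822} \approx -76.21$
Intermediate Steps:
$O{\left(A \right)} = 4 - A$
$- \frac{10753}{O{\left(f \right)}} - \frac{35970}{-8911} = - \frac{10753}{4 - -130} - \frac{35970}{-8911} = - \frac{10753}{4 + 130} - - \frac{35970}{8911} = - \frac{10753}{134} + \frac{35970}{8911} = - \frac{1358209}{17822}$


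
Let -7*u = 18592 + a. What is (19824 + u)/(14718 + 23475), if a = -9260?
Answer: 129436/267351 ≈ 0.48414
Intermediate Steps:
u = -9332/7 (u = -(18592 - 9260)/7 = -⅐*9332 = -9332/7 ≈ -1333.1)
(19824 + u)/(14718 + 23475) = (19824 - 9332/7)/(14718 + 23475) = (129436/7)/38193 = (129436/7)*(1/38193) = 129436/267351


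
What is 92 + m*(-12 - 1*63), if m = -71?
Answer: 5417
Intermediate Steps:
92 + m*(-12 - 1*63) = 92 - 71*(-12 - 1*63) = 92 - 71*(-12 - 63) = 92 - 71*(-75) = 92 + 5325 = 5417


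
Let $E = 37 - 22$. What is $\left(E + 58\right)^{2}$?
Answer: $5329$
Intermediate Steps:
$E = 15$
$\left(E + 58\right)^{2} = \left(15 + 58\right)^{2} = 73^{2} = 5329$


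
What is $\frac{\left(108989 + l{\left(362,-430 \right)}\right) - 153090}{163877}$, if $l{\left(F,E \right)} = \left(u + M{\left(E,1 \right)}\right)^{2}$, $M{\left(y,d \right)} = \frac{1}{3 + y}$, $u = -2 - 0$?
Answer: $- \frac{8040160204}{29879529533} \approx -0.26909$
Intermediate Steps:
$u = -2$ ($u = -2 + 0 = -2$)
$l{\left(F,E \right)} = \left(-2 + \frac{1}{3 + E}\right)^{2}$
$\frac{\left(108989 + l{\left(362,-430 \right)}\right) - 153090}{163877} = \frac{\left(108989 + \frac{\left(5 + 2 \left(-430\right)\right)^{2}}{\left(3 - 430\right)^{2}}\right) - 153090}{163877} = \left(\left(108989 + \frac{\left(5 - 860\right)^{2}}{182329}\right) - 153090\right) \frac{1}{163877} = \left(\left(108989 + \frac{\left(-855\right)^{2}}{182329}\right) - 153090\right) \frac{1}{163877} = \left(\left(108989 + \frac{1}{182329} \cdot 731025\right) - 153090\right) \frac{1}{163877} = \left(\left(108989 + \frac{731025}{182329}\right) - 153090\right) \frac{1}{163877} = \left(\frac{19872586406}{182329} - 153090\right) \frac{1}{163877} = \left(- \frac{8040160204}{182329}\right) \frac{1}{163877} = - \frac{8040160204}{29879529533}$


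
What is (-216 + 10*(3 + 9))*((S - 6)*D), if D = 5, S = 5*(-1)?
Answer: 5280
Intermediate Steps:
S = -5
(-216 + 10*(3 + 9))*((S - 6)*D) = (-216 + 10*(3 + 9))*((-5 - 6)*5) = (-216 + 10*12)*(-11*5) = (-216 + 120)*(-55) = -96*(-55) = 5280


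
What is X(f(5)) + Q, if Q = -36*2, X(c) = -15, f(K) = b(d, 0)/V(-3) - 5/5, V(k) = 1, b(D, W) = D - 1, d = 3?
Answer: -87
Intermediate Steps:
b(D, W) = -1 + D
f(K) = 1 (f(K) = (-1 + 3)/1 - 5/5 = 2*1 - 5*1/5 = 2 - 1 = 1)
Q = -72
X(f(5)) + Q = -15 - 72 = -87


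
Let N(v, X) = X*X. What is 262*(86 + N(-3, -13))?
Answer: 66810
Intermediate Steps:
N(v, X) = X²
262*(86 + N(-3, -13)) = 262*(86 + (-13)²) = 262*(86 + 169) = 262*255 = 66810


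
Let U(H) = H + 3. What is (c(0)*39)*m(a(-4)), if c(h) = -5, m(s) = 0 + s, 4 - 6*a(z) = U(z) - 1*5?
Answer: -325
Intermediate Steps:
U(H) = 3 + H
a(z) = 1 - z/6 (a(z) = 2/3 - ((3 + z) - 1*5)/6 = 2/3 - ((3 + z) - 5)/6 = 2/3 - (-2 + z)/6 = 2/3 + (1/3 - z/6) = 1 - z/6)
m(s) = s
(c(0)*39)*m(a(-4)) = (-5*39)*(1 - 1/6*(-4)) = -195*(1 + 2/3) = -195*5/3 = -325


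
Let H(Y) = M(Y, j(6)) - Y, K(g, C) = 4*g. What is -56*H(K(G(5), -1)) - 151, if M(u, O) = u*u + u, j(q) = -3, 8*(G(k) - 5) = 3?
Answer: -26037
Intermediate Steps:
G(k) = 43/8 (G(k) = 5 + (⅛)*3 = 5 + 3/8 = 43/8)
M(u, O) = u + u² (M(u, O) = u² + u = u + u²)
H(Y) = -Y + Y*(1 + Y) (H(Y) = Y*(1 + Y) - Y = -Y + Y*(1 + Y))
-56*H(K(G(5), -1)) - 151 = -56*(4*(43/8))² - 151 = -56*(43/2)² - 151 = -56*1849/4 - 151 = -25886 - 151 = -26037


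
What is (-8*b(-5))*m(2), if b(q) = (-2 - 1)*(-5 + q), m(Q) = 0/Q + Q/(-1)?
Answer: 480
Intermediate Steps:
m(Q) = -Q (m(Q) = 0 + Q*(-1) = 0 - Q = -Q)
b(q) = 15 - 3*q (b(q) = -3*(-5 + q) = 15 - 3*q)
(-8*b(-5))*m(2) = (-8*(15 - 3*(-5)))*(-1*2) = -8*(15 + 15)*(-2) = -8*30*(-2) = -240*(-2) = 480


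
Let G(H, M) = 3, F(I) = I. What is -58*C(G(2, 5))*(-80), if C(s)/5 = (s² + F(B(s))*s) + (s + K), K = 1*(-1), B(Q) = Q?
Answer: 464000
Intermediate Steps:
K = -1
C(s) = -5 + 5*s + 10*s² (C(s) = 5*((s² + s*s) + (s - 1)) = 5*((s² + s²) + (-1 + s)) = 5*(2*s² + (-1 + s)) = 5*(-1 + s + 2*s²) = -5 + 5*s + 10*s²)
-58*C(G(2, 5))*(-80) = -58*(-5 + 5*3 + 10*3²)*(-80) = -58*(-5 + 15 + 10*9)*(-80) = -58*(-5 + 15 + 90)*(-80) = -58*100*(-80) = -5800*(-80) = 464000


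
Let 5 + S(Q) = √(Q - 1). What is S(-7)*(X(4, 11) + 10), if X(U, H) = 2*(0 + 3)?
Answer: -80 + 32*I*√2 ≈ -80.0 + 45.255*I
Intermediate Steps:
S(Q) = -5 + √(-1 + Q) (S(Q) = -5 + √(Q - 1) = -5 + √(-1 + Q))
X(U, H) = 6 (X(U, H) = 2*3 = 6)
S(-7)*(X(4, 11) + 10) = (-5 + √(-1 - 7))*(6 + 10) = (-5 + √(-8))*16 = (-5 + 2*I*√2)*16 = -80 + 32*I*√2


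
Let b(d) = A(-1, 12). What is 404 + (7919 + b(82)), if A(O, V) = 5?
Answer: 8328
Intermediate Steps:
b(d) = 5
404 + (7919 + b(82)) = 404 + (7919 + 5) = 404 + 7924 = 8328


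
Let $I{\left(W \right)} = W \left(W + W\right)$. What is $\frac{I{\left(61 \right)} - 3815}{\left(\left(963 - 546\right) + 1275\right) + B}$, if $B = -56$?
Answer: $\frac{3627}{1636} \approx 2.217$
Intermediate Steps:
$I{\left(W \right)} = 2 W^{2}$ ($I{\left(W \right)} = W 2 W = 2 W^{2}$)
$\frac{I{\left(61 \right)} - 3815}{\left(\left(963 - 546\right) + 1275\right) + B} = \frac{2 \cdot 61^{2} - 3815}{\left(\left(963 - 546\right) + 1275\right) - 56} = \frac{2 \cdot 3721 - 3815}{\left(417 + 1275\right) - 56} = \frac{7442 - 3815}{1692 - 56} = \frac{3627}{1636}$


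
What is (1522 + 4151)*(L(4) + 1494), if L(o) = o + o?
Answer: 8520846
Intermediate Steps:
L(o) = 2*o
(1522 + 4151)*(L(4) + 1494) = (1522 + 4151)*(2*4 + 1494) = 5673*(8 + 1494) = 5673*1502 = 8520846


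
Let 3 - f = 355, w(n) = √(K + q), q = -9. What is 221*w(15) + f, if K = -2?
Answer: -352 + 221*I*√11 ≈ -352.0 + 732.97*I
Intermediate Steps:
w(n) = I*√11 (w(n) = √(-2 - 9) = √(-11) = I*√11)
f = -352 (f = 3 - 1*355 = 3 - 355 = -352)
221*w(15) + f = 221*(I*√11) - 352 = 221*I*√11 - 352 = -352 + 221*I*√11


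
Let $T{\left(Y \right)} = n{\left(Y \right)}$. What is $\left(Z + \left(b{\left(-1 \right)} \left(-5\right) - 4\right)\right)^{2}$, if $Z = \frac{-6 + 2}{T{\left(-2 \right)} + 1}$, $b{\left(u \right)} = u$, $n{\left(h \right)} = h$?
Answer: $25$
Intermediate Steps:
$T{\left(Y \right)} = Y$
$Z = 4$ ($Z = \frac{-6 + 2}{-2 + 1} = - \frac{4}{-1} = \left(-4\right) \left(-1\right) = 4$)
$\left(Z + \left(b{\left(-1 \right)} \left(-5\right) - 4\right)\right)^{2} = \left(4 - -1\right)^{2} = \left(4 + \left(5 - 4\right)\right)^{2} = \left(4 + 1\right)^{2} = 5^{2} = 25$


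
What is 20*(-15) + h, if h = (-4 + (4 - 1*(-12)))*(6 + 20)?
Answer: 12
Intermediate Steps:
h = 312 (h = (-4 + (4 + 12))*26 = (-4 + 16)*26 = 12*26 = 312)
20*(-15) + h = 20*(-15) + 312 = -300 + 312 = 12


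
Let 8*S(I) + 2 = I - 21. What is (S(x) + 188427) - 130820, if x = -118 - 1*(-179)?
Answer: 230447/4 ≈ 57612.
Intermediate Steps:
x = 61 (x = -118 + 179 = 61)
S(I) = -23/8 + I/8 (S(I) = -¼ + (I - 21)/8 = -¼ + (-21 + I)/8 = -¼ + (-21/8 + I/8) = -23/8 + I/8)
(S(x) + 188427) - 130820 = ((-23/8 + (⅛)*61) + 188427) - 130820 = ((-23/8 + 61/8) + 188427) - 130820 = (19/4 + 188427) - 130820 = 753727/4 - 130820 = 230447/4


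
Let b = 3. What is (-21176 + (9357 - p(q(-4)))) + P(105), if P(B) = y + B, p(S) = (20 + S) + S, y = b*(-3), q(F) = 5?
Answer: -11753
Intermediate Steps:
y = -9 (y = 3*(-3) = -9)
p(S) = 20 + 2*S
P(B) = -9 + B
(-21176 + (9357 - p(q(-4)))) + P(105) = (-21176 + (9357 - (20 + 2*5))) + (-9 + 105) = (-21176 + (9357 - (20 + 10))) + 96 = (-21176 + (9357 - 1*30)) + 96 = (-21176 + (9357 - 30)) + 96 = (-21176 + 9327) + 96 = -11849 + 96 = -11753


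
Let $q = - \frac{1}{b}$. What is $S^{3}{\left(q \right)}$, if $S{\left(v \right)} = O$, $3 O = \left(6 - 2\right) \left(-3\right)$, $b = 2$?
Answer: $-64$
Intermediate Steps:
$q = - \frac{1}{2} \approx -0.5$
$O = -4$ ($O = \frac{\left(6 - 2\right) \left(-3\right)}{3} = \frac{4 \left(-3\right)}{3} = \frac{1}{3} \left(-12\right) = -4$)
$S{\left(v \right)} = -4$
$S^{3}{\left(q \right)} = \left(-4\right)^{3} = -64$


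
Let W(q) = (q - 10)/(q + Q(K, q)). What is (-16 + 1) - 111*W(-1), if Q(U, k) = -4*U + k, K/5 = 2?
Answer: -617/14 ≈ -44.071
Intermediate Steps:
K = 10 (K = 5*2 = 10)
Q(U, k) = k - 4*U
W(q) = (-10 + q)/(-40 + 2*q) (W(q) = (q - 10)/(q + (q - 4*10)) = (-10 + q)/(q + (q - 40)) = (-10 + q)/(q + (-40 + q)) = (-10 + q)/(-40 + 2*q))
(-16 + 1) - 111*W(-1) = (-16 + 1) - 111*(-10 - 1)/(2*(-20 - 1)) = -15 - 111*(-11)/(2*(-21)) = -15 - 111*(-1)*(-11)/(2*21) = -15 - 111*11/42 = -15 - 407/14 = -617/14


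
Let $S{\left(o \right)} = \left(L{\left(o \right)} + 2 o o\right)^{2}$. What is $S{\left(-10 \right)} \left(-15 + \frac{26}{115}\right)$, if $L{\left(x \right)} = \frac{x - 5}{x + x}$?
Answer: $- \frac{1095530491}{1840} \approx -5.954 \cdot 10^{5}$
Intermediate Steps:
$L{\left(x \right)} = \frac{-5 + x}{2 x}$
$S{\left(o \right)} = \left(2 o^{2} + \frac{-5 + o}{2 o}\right)^{2}$ ($S{\left(o \right)} = \left(\frac{-5 + o}{2 o} + 2 o o\right)^{2} = \left(\frac{-5 + o}{2 o} + 2 o^{2}\right)^{2} = \left(2 o^{2} + \frac{-5 + o}{2 o}\right)^{2}$)
$S{\left(-10 \right)} \left(-15 + \frac{26}{115}\right) = \frac{\left(-5 - 10 + 4 \left(-10\right)^{3}\right)^{2}}{4 \cdot 100} \left(-15 + \frac{26}{115}\right) = \frac{1}{4} \cdot \frac{1}{100} \left(-5 - 10 + 4 \left(-1000\right)\right)^{2} \left(-15 + 26 \cdot \frac{1}{115}\right) = \frac{1}{4} \cdot \frac{1}{100} \left(-5 - 10 - 4000\right)^{2} \left(-15 + \frac{26}{115}\right) = \frac{1}{4} \cdot \frac{1}{100} \left(-4015\right)^{2} \left(- \frac{1699}{115}\right) = \frac{1}{4} \cdot \frac{1}{100} \cdot 16120225 \left(- \frac{1699}{115}\right) = \frac{644809}{16} \left(- \frac{1699}{115}\right) = - \frac{1095530491}{1840}$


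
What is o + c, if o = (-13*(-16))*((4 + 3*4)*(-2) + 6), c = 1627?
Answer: -3781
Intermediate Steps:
o = -5408 (o = 208*((4 + 12)*(-2) + 6) = 208*(16*(-2) + 6) = 208*(-32 + 6) = 208*(-26) = -5408)
o + c = -5408 + 1627 = -3781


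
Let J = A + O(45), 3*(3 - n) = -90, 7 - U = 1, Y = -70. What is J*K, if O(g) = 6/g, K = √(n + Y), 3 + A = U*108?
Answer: 9677*I*√37/15 ≈ 3924.2*I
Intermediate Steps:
U = 6 (U = 7 - 1*1 = 7 - 1 = 6)
n = 33 (n = 3 - ⅓*(-90) = 3 + 30 = 33)
A = 645 (A = -3 + 6*108 = -3 + 648 = 645)
K = I*√37 (K = √(33 - 70) = √(-37) = I*√37 ≈ 6.0828*I)
J = 9677/15 (J = 645 + 6/45 = 645 + 6*(1/45) = 645 + 2/15 = 9677/15 ≈ 645.13)
J*K = 9677*(I*√37)/15 = 9677*I*√37/15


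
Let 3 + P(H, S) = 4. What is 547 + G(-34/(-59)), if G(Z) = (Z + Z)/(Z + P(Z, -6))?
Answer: 50939/93 ≈ 547.73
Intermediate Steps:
P(H, S) = 1 (P(H, S) = -3 + 4 = 1)
G(Z) = 2*Z/(1 + Z) (G(Z) = (Z + Z)/(Z + 1) = (2*Z)/(1 + Z) = 2*Z/(1 + Z))
547 + G(-34/(-59)) = 547 + 2*(-34/(-59))/(1 - 34/(-59)) = 547 + 2*(-34*(-1/59))/(1 - 34*(-1/59)) = 547 + 2*(34/59)/(1 + 34/59) = 547 + 2*(34/59)/(93/59) = 547 + 2*(34/59)*(59/93) = 547 + 68/93 = 50939/93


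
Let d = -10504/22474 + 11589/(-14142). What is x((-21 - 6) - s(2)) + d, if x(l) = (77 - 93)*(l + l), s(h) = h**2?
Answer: 52479281797/52971218 ≈ 990.71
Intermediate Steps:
x(l) = -32*l
d = -68166459/52971218 (d = -10504*1/22474 + 11589*(-1/14142) = -5252/11237 - 3863/4714 = -68166459/52971218 ≈ -1.2869)
x((-21 - 6) - s(2)) + d = -32*((-21 - 6) - 1*2**2) - 68166459/52971218 = -32*(-27 - 1*4) - 68166459/52971218 = -32*(-27 - 4) - 68166459/52971218 = -32*(-31) - 68166459/52971218 = 992 - 68166459/52971218 = 52479281797/52971218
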